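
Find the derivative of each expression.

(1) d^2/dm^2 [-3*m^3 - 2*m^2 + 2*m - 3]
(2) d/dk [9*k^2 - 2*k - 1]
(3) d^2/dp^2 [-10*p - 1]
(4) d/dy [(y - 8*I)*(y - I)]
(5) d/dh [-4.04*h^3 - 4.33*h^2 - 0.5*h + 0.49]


(1) = -18*m - 4
(2) = 18*k - 2
(3) = 0
(4) = 2*y - 9*I
(5) = -12.12*h^2 - 8.66*h - 0.5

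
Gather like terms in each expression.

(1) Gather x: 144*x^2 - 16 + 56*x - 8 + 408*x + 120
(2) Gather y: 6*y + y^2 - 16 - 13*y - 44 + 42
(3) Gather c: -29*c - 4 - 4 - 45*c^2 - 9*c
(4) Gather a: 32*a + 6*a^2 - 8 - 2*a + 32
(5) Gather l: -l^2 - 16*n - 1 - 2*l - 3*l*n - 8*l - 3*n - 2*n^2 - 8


(1) = 144*x^2 + 464*x + 96
(2) = y^2 - 7*y - 18
(3) = -45*c^2 - 38*c - 8
(4) = 6*a^2 + 30*a + 24
(5) = -l^2 + l*(-3*n - 10) - 2*n^2 - 19*n - 9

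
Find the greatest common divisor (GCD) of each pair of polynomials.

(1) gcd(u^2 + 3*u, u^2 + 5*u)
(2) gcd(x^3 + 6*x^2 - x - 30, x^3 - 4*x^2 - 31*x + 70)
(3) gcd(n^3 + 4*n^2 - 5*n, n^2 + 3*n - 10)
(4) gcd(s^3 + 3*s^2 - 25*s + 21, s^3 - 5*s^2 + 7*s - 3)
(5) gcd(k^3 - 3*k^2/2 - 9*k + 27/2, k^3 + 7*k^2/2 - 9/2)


(1) = gcd(u*(u + 3), u*(u + 5)) = u
(2) = gcd((x - 2)*(x + 3)*(x + 5), (x - 7)*(x - 2)*(x + 5)) = x^2 + 3*x - 10
(3) = gcd(n*(n - 1)*(n + 5), (n - 2)*(n + 5)) = n + 5
(4) = gcd((s - 3)*(s - 1)*(s + 7), (s - 3)*(s - 1)^2) = s^2 - 4*s + 3
(5) = k + 3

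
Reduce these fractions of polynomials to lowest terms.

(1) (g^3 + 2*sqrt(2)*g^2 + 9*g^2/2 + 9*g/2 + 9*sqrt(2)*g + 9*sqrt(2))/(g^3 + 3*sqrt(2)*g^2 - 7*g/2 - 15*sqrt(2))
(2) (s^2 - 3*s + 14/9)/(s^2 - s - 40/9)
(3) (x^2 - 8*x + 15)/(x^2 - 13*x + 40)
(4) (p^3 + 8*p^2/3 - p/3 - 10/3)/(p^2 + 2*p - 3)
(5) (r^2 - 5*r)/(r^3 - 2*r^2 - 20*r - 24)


(1) = (4*g^2 + 18*g + 18)/(4*g^2 + 4*sqrt(2)*g - 30)
(2) = (9*s^2 - 27*s + 14)/(9*s^2 - 9*s - 40)
(3) = (x - 3)/(x - 8)
(4) = (3*p^2 + 11*p + 10)/(3*p + 9)
(5) = (r^2 - 5*r)/(r^3 - 2*r^2 - 20*r - 24)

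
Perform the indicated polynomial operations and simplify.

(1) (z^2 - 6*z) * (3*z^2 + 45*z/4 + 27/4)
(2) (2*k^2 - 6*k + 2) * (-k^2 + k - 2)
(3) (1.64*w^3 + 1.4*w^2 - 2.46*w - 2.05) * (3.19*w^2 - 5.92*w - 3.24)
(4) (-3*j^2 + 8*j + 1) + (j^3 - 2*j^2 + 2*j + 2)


(1) = 3*z^4 - 27*z^3/4 - 243*z^2/4 - 81*z/2
(2) = -2*k^4 + 8*k^3 - 12*k^2 + 14*k - 4
(3) = 5.2316*w^5 - 5.2428*w^4 - 21.449*w^3 + 3.4877*w^2 + 20.1064*w + 6.642
(4) = j^3 - 5*j^2 + 10*j + 3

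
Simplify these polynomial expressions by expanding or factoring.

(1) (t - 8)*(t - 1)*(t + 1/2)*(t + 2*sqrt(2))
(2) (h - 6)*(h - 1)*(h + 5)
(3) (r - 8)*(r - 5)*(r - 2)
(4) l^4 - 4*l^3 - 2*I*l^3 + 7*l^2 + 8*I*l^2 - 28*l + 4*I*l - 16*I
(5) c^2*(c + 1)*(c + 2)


(1) = t^4 - 17*t^3/2 + 2*sqrt(2)*t^3 - 17*sqrt(2)*t^2 + 7*t^2/2 + 4*t + 7*sqrt(2)*t + 8*sqrt(2)
(2) = h^3 - 2*h^2 - 29*h + 30
(3) = r^3 - 15*r^2 + 66*r - 80
(4) = (l - 4)*(l - 4*I)*(l + I)^2
(5) = c^4 + 3*c^3 + 2*c^2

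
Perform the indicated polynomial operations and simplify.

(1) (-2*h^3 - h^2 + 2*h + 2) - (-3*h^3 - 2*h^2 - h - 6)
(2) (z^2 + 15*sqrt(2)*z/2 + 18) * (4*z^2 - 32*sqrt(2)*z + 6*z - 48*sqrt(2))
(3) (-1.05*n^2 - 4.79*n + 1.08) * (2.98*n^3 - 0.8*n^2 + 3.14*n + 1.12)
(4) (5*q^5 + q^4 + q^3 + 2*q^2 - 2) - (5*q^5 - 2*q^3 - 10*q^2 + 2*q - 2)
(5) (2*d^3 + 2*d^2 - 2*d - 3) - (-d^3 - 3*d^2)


(1) = h^3 + h^2 + 3*h + 8
(2) = 4*z^4 - 2*sqrt(2)*z^3 + 6*z^3 - 408*z^2 - 3*sqrt(2)*z^2 - 576*sqrt(2)*z - 612*z - 864*sqrt(2)
(3) = -3.129*n^5 - 13.4342*n^4 + 3.7534*n^3 - 17.0806*n^2 - 1.9736*n + 1.2096
(4) = q^4 + 3*q^3 + 12*q^2 - 2*q
(5) = 3*d^3 + 5*d^2 - 2*d - 3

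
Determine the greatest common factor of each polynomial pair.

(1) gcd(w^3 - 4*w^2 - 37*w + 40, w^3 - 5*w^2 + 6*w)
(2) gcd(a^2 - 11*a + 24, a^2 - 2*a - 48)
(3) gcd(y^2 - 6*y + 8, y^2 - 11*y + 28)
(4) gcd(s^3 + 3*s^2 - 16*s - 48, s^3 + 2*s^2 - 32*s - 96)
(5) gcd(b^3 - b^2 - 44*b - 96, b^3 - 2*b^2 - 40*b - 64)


(1) = gcd((w - 8)*(w - 1)*(w + 5), w*(w - 3)*(w - 2)) = 1
(2) = gcd((a - 8)*(a - 3), (a - 8)*(a + 6)) = a - 8
(3) = gcd((y - 4)*(y - 2), (y - 7)*(y - 4)) = y - 4
(4) = s + 4
(5) = gcd((b - 8)*(b + 3)*(b + 4), (b - 8)*(b + 2)*(b + 4)) = b^2 - 4*b - 32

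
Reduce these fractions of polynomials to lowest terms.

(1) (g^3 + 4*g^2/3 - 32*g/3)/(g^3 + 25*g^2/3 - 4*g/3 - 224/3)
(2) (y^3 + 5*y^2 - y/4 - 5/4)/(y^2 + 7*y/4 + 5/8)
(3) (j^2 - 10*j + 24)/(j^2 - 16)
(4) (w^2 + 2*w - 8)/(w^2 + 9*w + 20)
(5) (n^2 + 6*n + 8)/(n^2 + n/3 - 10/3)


(1) = g/(g + 7)
(2) = (4*y^2 + 18*y - 10)/(4*y + 5)
(3) = (j - 6)/(j + 4)
(4) = (w - 2)/(w + 5)
(5) = (3*n + 12)/(3*n - 5)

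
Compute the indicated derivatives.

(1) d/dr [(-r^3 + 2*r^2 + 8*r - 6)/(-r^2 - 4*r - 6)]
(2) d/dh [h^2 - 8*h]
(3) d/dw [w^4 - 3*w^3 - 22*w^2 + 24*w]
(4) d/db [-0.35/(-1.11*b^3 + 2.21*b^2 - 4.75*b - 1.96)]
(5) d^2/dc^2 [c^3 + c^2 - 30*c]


(1) = (r^4 + 8*r^3 + 18*r^2 - 36*r - 72)/(r^4 + 8*r^3 + 28*r^2 + 48*r + 36)
(2) = 2*h - 8
(3) = 4*w^3 - 9*w^2 - 44*w + 24
(4) = (-1.1655*b^2 + 1.547*b - 1.6625)/(1.11*b^3 - 2.21*b^2 + 4.75*b + 1.96)^2
(5) = 6*c + 2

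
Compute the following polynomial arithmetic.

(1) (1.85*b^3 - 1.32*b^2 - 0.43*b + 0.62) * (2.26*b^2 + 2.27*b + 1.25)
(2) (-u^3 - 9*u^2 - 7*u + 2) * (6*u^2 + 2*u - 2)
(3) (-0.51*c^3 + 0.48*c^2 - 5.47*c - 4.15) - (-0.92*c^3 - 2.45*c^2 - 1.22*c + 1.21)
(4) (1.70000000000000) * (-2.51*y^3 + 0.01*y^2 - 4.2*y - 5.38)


(1) = 4.181*b^5 + 1.2163*b^4 - 1.6557*b^3 - 1.2249*b^2 + 0.8699*b + 0.775
(2) = -6*u^5 - 56*u^4 - 58*u^3 + 16*u^2 + 18*u - 4
(3) = 0.41*c^3 + 2.93*c^2 - 4.25*c - 5.36
(4) = -4.267*y^3 + 0.017*y^2 - 7.14*y - 9.146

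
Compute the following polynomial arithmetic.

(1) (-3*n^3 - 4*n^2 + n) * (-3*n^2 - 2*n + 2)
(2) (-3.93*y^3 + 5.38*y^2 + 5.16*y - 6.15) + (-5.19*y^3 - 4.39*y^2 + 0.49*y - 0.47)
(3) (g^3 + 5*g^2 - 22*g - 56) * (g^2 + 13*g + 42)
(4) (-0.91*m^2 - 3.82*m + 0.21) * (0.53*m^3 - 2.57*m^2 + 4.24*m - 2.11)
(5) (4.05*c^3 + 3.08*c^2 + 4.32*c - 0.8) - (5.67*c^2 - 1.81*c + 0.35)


(1) = 9*n^5 + 18*n^4 - n^3 - 10*n^2 + 2*n
(2) = -9.12*y^3 + 0.99*y^2 + 5.65*y - 6.62
(3) = g^5 + 18*g^4 + 85*g^3 - 132*g^2 - 1652*g - 2352
(4) = -0.4823*m^5 + 0.3141*m^4 + 6.0703*m^3 - 14.8164*m^2 + 8.9506*m - 0.4431
(5) = 4.05*c^3 - 2.59*c^2 + 6.13*c - 1.15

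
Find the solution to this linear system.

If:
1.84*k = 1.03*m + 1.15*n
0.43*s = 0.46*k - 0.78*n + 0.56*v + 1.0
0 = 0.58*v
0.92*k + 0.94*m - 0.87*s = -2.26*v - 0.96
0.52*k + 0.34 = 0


Then:
k = -0.65
m = -5.72
n = 4.08
s = -5.77
v = 0.00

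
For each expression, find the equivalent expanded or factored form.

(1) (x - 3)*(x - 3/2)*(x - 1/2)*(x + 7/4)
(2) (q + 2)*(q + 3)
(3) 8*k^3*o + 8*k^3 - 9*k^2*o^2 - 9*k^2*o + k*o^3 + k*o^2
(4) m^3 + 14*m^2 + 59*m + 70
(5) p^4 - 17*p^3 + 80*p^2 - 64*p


(1) = x^4 - 13*x^3/4 - 2*x^2 + 153*x/16 - 63/16
(2) = q^2 + 5*q + 6
(3) = (-8*k + o)*(-k + o)*(k*o + k)
(4) = (m + 2)*(m + 5)*(m + 7)
(5) = p*(p - 8)^2*(p - 1)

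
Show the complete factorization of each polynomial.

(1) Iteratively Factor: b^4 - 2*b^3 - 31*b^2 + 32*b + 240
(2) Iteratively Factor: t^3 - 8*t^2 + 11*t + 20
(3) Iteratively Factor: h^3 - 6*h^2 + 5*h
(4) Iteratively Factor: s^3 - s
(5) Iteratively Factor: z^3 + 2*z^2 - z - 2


(1) = (b + 4)*(b^3 - 6*b^2 - 7*b + 60) = (b - 5)*(b + 4)*(b^2 - b - 12) = (b - 5)*(b + 3)*(b + 4)*(b - 4)
(2) = (t + 1)*(t^2 - 9*t + 20) = (t - 5)*(t + 1)*(t - 4)
(3) = (h - 5)*(h^2 - h) = h*(h - 5)*(h - 1)
(4) = (s - 1)*(s^2 + s) = (s - 1)*(s + 1)*(s)
(5) = (z - 1)*(z^2 + 3*z + 2) = (z - 1)*(z + 2)*(z + 1)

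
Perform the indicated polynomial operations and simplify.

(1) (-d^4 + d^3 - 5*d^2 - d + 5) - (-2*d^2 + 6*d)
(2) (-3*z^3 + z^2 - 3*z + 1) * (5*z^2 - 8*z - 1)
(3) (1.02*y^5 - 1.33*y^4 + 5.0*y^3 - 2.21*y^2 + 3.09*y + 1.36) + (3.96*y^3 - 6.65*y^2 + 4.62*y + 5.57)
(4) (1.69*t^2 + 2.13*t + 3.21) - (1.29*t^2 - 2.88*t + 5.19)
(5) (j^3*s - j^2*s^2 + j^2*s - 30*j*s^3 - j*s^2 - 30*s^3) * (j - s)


(1) = -d^4 + d^3 - 3*d^2 - 7*d + 5
(2) = -15*z^5 + 29*z^4 - 20*z^3 + 28*z^2 - 5*z - 1
(3) = 1.02*y^5 - 1.33*y^4 + 8.96*y^3 - 8.86*y^2 + 7.71*y + 6.93
(4) = 0.4*t^2 + 5.01*t - 1.98
(5) = j^4*s - 2*j^3*s^2 + j^3*s - 29*j^2*s^3 - 2*j^2*s^2 + 30*j*s^4 - 29*j*s^3 + 30*s^4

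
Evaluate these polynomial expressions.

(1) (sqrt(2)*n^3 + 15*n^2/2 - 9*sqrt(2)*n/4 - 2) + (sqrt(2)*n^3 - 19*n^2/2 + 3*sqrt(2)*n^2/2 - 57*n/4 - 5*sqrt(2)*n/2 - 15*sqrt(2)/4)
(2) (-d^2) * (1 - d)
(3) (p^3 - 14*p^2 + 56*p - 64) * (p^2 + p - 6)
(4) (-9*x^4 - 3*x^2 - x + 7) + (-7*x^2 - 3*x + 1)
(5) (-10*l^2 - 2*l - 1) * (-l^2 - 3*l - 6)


(1) = 2*sqrt(2)*n^3 - 2*n^2 + 3*sqrt(2)*n^2/2 - 57*n/4 - 19*sqrt(2)*n/4 - 15*sqrt(2)/4 - 2
(2) = d^3 - d^2
(3) = p^5 - 13*p^4 + 36*p^3 + 76*p^2 - 400*p + 384
(4) = -9*x^4 - 10*x^2 - 4*x + 8
(5) = 10*l^4 + 32*l^3 + 67*l^2 + 15*l + 6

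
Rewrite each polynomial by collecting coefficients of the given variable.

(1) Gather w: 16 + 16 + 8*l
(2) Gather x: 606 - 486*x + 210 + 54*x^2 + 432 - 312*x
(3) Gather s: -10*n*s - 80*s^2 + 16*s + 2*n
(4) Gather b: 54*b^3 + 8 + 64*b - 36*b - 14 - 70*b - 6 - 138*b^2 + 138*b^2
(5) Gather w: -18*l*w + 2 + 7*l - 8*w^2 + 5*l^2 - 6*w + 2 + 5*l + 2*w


(1) = 8*l + 32
(2) = 54*x^2 - 798*x + 1248
(3) = 2*n - 80*s^2 + s*(16 - 10*n)
(4) = 54*b^3 - 42*b - 12
(5) = 5*l^2 + 12*l - 8*w^2 + w*(-18*l - 4) + 4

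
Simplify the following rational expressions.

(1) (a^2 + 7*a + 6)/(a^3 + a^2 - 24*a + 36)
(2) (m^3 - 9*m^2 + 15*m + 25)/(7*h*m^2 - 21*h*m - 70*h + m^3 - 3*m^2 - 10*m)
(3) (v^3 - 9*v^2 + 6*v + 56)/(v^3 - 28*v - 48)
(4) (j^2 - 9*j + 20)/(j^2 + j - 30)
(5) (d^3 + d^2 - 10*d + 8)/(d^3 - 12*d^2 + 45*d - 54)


(1) = (a + 1)/(a^2 - 5*a + 6)
(2) = (m^2 - 4*m - 5)/(7*h*m + 14*h + m^2 + 2*m)
(3) = (v^2 - 11*v + 28)/(v^2 - 2*v - 24)
(4) = (j - 4)/(j + 6)
(5) = (d^3 + d^2 - 10*d + 8)/(d^3 - 12*d^2 + 45*d - 54)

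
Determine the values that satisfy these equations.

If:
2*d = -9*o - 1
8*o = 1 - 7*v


Then:
d = 63*v/16 - 17/16
o = 1/8 - 7*v/8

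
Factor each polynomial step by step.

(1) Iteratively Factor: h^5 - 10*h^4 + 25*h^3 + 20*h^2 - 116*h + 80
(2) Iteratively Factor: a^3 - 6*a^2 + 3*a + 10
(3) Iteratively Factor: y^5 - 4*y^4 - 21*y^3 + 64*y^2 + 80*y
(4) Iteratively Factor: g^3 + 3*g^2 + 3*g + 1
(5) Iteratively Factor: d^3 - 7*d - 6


(1) = (h + 2)*(h^4 - 12*h^3 + 49*h^2 - 78*h + 40) = (h - 2)*(h + 2)*(h^3 - 10*h^2 + 29*h - 20) = (h - 4)*(h - 2)*(h + 2)*(h^2 - 6*h + 5) = (h - 4)*(h - 2)*(h - 1)*(h + 2)*(h - 5)
(2) = (a + 1)*(a^2 - 7*a + 10) = (a - 2)*(a + 1)*(a - 5)
(3) = (y + 4)*(y^4 - 8*y^3 + 11*y^2 + 20*y) = (y + 1)*(y + 4)*(y^3 - 9*y^2 + 20*y) = (y - 4)*(y + 1)*(y + 4)*(y^2 - 5*y) = (y - 5)*(y - 4)*(y + 1)*(y + 4)*(y)
(4) = (g + 1)*(g^2 + 2*g + 1) = (g + 1)^2*(g + 1)
(5) = (d - 3)*(d^2 + 3*d + 2) = (d - 3)*(d + 1)*(d + 2)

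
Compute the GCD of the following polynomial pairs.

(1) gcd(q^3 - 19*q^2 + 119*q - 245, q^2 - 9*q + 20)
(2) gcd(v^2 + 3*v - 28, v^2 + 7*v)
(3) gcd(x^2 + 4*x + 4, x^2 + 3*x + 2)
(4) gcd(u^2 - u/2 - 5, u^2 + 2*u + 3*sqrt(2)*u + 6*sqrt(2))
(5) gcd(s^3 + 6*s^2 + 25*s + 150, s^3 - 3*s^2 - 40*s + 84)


(1) = q - 5
(2) = gcd((v - 4)*(v + 7), v*(v + 7)) = v + 7
(3) = x + 2
(4) = u + 2
(5) = gcd((s + 6)*(s - 5*I)*(s + 5*I), (s - 7)*(s - 2)*(s + 6)) = s + 6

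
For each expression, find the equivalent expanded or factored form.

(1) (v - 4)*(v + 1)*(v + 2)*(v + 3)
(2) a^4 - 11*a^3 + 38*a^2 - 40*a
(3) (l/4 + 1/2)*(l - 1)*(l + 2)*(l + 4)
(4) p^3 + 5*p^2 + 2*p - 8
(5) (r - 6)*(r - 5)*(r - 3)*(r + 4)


(1) = v^4 + 2*v^3 - 13*v^2 - 38*v - 24
(2) = a*(a - 5)*(a - 4)*(a - 2)
(3) = l^4/4 + 7*l^3/4 + 3*l^2 - l - 4
(4) = (p - 1)*(p + 2)*(p + 4)
(5) = r^4 - 10*r^3 + 7*r^2 + 162*r - 360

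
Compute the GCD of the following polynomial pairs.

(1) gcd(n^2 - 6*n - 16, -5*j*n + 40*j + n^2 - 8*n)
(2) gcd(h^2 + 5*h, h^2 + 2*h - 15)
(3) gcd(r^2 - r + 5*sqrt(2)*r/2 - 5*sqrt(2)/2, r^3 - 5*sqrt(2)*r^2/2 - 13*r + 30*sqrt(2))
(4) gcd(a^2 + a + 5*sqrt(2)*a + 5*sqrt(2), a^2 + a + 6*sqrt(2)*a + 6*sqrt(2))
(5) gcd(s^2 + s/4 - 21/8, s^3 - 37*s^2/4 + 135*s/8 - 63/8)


(1) = gcd((n - 8)*(n + 2), (-5*j + n)*(n - 8)) = n - 8
(2) = gcd(h*(h + 5), (h - 3)*(h + 5)) = h + 5
(3) = r + 5*sqrt(2)/2
(4) = a + 1
(5) = gcd((s - 3/2)*(s + 7/4), (s - 7)*(s - 3/2)*(s - 3/4)) = s - 3/2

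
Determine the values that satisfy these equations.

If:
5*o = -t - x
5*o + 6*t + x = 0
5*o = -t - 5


Then:
o = -1
t = 0
x = 5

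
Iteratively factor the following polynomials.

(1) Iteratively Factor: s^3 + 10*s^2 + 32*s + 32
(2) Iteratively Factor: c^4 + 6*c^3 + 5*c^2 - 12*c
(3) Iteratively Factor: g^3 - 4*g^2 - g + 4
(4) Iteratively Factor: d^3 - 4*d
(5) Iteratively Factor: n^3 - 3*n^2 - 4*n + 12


(1) = (s + 4)*(s^2 + 6*s + 8) = (s + 4)^2*(s + 2)
(2) = (c - 1)*(c^3 + 7*c^2 + 12*c) = (c - 1)*(c + 4)*(c^2 + 3*c) = c*(c - 1)*(c + 4)*(c + 3)
(3) = (g - 1)*(g^2 - 3*g - 4) = (g - 4)*(g - 1)*(g + 1)
(4) = (d - 2)*(d^2 + 2*d) = (d - 2)*(d + 2)*(d)
(5) = (n - 2)*(n^2 - n - 6) = (n - 2)*(n + 2)*(n - 3)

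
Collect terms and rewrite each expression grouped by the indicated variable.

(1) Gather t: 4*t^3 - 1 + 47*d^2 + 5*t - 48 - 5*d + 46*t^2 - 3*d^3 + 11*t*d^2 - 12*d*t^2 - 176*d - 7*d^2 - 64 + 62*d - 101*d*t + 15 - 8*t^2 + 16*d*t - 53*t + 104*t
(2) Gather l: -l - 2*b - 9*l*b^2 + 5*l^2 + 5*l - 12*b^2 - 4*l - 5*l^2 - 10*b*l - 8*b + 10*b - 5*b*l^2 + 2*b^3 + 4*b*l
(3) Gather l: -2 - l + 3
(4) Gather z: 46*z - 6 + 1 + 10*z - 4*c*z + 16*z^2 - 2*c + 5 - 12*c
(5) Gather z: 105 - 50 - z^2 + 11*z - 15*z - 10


(1) = -3*d^3 + 40*d^2 - 119*d + 4*t^3 + t^2*(38 - 12*d) + t*(11*d^2 - 85*d + 56) - 98
(2) = 2*b^3 - 12*b^2 - 5*b*l^2 + l*(-9*b^2 - 6*b)
(3) = 1 - l
(4) = -14*c + 16*z^2 + z*(56 - 4*c)
(5) = -z^2 - 4*z + 45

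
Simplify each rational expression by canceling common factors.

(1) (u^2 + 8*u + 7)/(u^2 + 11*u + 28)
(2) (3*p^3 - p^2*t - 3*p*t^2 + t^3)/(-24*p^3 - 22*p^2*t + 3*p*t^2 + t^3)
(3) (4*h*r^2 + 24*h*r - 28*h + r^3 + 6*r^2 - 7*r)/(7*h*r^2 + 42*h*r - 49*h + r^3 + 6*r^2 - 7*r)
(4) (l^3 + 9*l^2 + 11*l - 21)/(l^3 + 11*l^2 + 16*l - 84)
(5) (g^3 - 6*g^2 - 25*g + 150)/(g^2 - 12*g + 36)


(1) = (u + 1)/(u + 4)
(2) = (-3*p^2 + 4*p*t - t^2)/(24*p^2 - 2*p*t - t^2)
(3) = (4*h + r)/(7*h + r)
(4) = (l^2 + 2*l - 3)/(l^2 + 4*l - 12)
(5) = (g^2 - 25)/(g - 6)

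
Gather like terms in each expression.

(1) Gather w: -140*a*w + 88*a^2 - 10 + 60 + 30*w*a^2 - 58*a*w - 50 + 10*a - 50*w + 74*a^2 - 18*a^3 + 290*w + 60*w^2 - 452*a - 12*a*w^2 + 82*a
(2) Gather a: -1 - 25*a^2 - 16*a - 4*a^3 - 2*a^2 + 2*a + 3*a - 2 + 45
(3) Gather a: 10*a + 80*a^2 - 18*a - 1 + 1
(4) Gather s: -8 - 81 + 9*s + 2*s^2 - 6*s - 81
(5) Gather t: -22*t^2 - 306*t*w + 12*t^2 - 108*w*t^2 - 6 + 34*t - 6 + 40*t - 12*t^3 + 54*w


(1) = -18*a^3 + 162*a^2 - 360*a + w^2*(60 - 12*a) + w*(30*a^2 - 198*a + 240)
(2) = -4*a^3 - 27*a^2 - 11*a + 42
(3) = 80*a^2 - 8*a
(4) = 2*s^2 + 3*s - 170
(5) = -12*t^3 + t^2*(-108*w - 10) + t*(74 - 306*w) + 54*w - 12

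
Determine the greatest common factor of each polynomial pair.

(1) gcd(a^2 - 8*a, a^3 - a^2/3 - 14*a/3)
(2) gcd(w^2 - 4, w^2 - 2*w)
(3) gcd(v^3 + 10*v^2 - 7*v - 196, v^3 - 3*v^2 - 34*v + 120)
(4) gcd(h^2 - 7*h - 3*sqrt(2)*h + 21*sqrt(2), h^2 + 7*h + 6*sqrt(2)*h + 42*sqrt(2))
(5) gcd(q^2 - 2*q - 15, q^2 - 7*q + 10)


(1) = gcd(a*(a - 8), a*(a - 7/3)*(a + 2)) = a
(2) = gcd((w - 2)*(w + 2), w*(w - 2)) = w - 2
(3) = v - 4
(4) = 1
(5) = q - 5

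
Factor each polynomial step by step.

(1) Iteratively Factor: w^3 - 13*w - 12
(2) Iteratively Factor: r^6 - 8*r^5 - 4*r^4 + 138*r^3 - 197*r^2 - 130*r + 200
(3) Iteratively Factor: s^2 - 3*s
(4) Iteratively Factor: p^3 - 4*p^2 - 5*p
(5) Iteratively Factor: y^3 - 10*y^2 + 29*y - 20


(1) = (w - 4)*(w^2 + 4*w + 3) = (w - 4)*(w + 1)*(w + 3)
(2) = (r - 2)*(r^5 - 6*r^4 - 16*r^3 + 106*r^2 + 15*r - 100) = (r - 5)*(r - 2)*(r^4 - r^3 - 21*r^2 + r + 20) = (r - 5)*(r - 2)*(r + 4)*(r^3 - 5*r^2 - r + 5) = (r - 5)*(r - 2)*(r - 1)*(r + 4)*(r^2 - 4*r - 5) = (r - 5)^2*(r - 2)*(r - 1)*(r + 4)*(r + 1)
(3) = (s - 3)*(s)
(4) = (p)*(p^2 - 4*p - 5) = p*(p - 5)*(p + 1)
(5) = (y - 4)*(y^2 - 6*y + 5) = (y - 4)*(y - 1)*(y - 5)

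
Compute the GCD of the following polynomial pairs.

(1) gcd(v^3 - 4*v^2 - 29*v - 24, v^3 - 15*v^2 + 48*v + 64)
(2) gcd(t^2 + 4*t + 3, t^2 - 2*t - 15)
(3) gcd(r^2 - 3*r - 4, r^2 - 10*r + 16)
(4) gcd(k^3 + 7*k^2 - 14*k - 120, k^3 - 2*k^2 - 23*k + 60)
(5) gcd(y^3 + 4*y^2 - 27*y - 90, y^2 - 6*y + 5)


(1) = gcd((v - 8)*(v + 1)*(v + 3), (v - 8)^2*(v + 1)) = v^2 - 7*v - 8
(2) = gcd((t + 1)*(t + 3), (t - 5)*(t + 3)) = t + 3
(3) = 1
(4) = gcd((k - 4)*(k + 5)*(k + 6), (k - 4)*(k - 3)*(k + 5)) = k^2 + k - 20
(5) = gcd((y - 5)*(y + 3)*(y + 6), (y - 5)*(y - 1)) = y - 5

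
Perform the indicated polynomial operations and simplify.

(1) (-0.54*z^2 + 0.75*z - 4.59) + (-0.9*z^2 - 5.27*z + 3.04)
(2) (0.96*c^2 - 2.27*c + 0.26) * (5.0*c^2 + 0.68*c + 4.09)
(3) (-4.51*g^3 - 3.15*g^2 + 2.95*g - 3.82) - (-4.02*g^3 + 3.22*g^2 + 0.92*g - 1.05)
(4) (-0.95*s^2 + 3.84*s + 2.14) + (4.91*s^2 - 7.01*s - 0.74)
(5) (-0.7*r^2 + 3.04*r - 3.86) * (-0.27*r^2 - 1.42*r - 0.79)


(1) = -1.44*z^2 - 4.52*z - 1.55
(2) = 4.8*c^4 - 10.6972*c^3 + 3.6828*c^2 - 9.1075*c + 1.0634
(3) = -0.49*g^3 - 6.37*g^2 + 2.03*g - 2.77
(4) = 3.96*s^2 - 3.17*s + 1.4
(5) = 0.189*r^4 + 0.1732*r^3 - 2.7216*r^2 + 3.0796*r + 3.0494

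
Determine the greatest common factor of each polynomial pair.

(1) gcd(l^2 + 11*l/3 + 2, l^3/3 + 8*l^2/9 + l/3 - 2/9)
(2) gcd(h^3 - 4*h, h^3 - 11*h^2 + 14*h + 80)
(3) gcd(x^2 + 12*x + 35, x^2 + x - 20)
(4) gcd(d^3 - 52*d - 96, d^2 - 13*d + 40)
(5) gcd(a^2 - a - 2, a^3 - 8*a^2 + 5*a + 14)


(1) = gcd((l + 2/3)*(l + 3), (l/3 + 1/3)*(l - 1/3)*(l + 2)) = 1
(2) = gcd(h*(h - 2)*(h + 2), (h - 8)*(h - 5)*(h + 2)) = h + 2
(3) = gcd((x + 5)*(x + 7), (x - 4)*(x + 5)) = x + 5
(4) = gcd((d - 8)*(d + 2)*(d + 6), (d - 8)*(d - 5)) = d - 8
(5) = gcd((a - 2)*(a + 1), (a - 7)*(a - 2)*(a + 1)) = a^2 - a - 2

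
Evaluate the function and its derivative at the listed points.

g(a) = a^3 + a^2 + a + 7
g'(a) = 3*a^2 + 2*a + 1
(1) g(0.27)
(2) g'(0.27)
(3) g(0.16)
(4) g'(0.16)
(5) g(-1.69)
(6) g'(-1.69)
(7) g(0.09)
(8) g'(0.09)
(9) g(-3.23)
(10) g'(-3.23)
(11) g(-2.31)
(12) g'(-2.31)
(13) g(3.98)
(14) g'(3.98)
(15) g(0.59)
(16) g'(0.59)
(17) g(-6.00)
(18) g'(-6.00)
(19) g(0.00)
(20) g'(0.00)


(1) = 7.36
(2) = 1.76
(3) = 7.19
(4) = 1.40
(5) = 3.34
(6) = 6.19
(7) = 7.10
(8) = 1.20
(9) = -19.50
(10) = 25.84
(11) = -2.30
(12) = 12.39
(13) = 89.87
(14) = 56.48
(15) = 8.14
(16) = 3.22
(17) = -179.00
(18) = 97.00
(19) = 7.00
(20) = 1.00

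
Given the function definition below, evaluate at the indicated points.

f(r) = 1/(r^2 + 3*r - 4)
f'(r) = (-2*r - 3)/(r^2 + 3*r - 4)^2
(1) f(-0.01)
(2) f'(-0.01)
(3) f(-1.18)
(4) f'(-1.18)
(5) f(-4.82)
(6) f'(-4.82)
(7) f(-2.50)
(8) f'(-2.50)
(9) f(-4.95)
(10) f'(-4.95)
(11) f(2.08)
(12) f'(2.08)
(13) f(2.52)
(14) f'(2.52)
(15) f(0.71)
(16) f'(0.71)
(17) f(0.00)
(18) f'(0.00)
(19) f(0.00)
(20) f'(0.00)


(1) = -0.25
(2) = -0.18
(3) = -0.16
(4) = -0.02
(5) = 0.21
(6) = 0.29
(7) = -0.19
(8) = 0.07
(9) = 0.18
(10) = 0.22
(11) = 0.15
(12) = -0.17
(13) = 0.10
(14) = -0.08
(15) = -0.73
(16) = -2.37
(17) = -0.25
(18) = -0.19
(19) = -0.25
(20) = -0.19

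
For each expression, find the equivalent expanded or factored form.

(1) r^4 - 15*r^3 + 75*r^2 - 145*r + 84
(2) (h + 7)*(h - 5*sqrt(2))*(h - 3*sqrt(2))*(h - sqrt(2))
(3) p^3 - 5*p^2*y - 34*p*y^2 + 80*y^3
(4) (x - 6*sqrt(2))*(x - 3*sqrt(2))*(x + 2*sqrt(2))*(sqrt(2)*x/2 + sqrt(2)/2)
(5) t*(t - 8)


(1) = (r - 7)*(r - 4)*(r - 3)*(r - 1)
(2) = h^4 - 9*sqrt(2)*h^3 + 7*h^3 - 63*sqrt(2)*h^2 + 46*h^2 - 30*sqrt(2)*h + 322*h - 210*sqrt(2)
(3) = (p - 8*y)*(p - 2*y)*(p + 5*y)
(4) = sqrt(2)*x^4/2 - 7*x^3 + sqrt(2)*x^3/2 - 7*x^2 + 72*x + 72
(5) = t^2 - 8*t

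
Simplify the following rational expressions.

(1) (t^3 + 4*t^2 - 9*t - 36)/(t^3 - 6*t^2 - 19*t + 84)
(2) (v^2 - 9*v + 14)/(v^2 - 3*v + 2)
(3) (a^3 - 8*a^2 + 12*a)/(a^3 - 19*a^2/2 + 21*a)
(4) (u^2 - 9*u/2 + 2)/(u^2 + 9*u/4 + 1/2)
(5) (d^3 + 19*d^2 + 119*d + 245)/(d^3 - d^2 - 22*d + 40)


(1) = (t + 3)/(t - 7)
(2) = (v - 7)/(v - 1)
(3) = (2*a - 4)/(2*a - 7)
(4) = (4*u^2 - 18*u + 8)/(4*u^2 + 9*u + 2)
(5) = (d^2 + 14*d + 49)/(d^2 - 6*d + 8)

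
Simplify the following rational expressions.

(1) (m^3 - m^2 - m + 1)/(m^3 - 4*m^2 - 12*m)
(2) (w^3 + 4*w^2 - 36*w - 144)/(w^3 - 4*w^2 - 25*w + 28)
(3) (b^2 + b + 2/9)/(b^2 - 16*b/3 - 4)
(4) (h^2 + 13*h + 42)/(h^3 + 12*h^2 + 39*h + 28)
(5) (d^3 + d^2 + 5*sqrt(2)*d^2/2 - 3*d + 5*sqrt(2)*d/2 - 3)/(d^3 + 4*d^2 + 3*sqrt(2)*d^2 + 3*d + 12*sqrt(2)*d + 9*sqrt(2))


(1) = (m^3 - m^2 - m + 1)/(m^3 - 4*m^2 - 12*m)
(2) = (w^2 - 36)/(w^2 - 8*w + 7)
(3) = (3*b + 1)/(3*b - 18)
(4) = (h + 6)/(h^2 + 5*h + 4)
(5) = (2*d - sqrt(2))/(2*d + 6)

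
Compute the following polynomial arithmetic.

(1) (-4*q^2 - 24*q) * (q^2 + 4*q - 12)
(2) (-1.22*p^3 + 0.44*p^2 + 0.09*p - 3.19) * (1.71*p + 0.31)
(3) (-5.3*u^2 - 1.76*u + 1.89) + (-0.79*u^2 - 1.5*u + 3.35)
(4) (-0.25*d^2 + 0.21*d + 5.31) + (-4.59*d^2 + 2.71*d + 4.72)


(1) = -4*q^4 - 40*q^3 - 48*q^2 + 288*q
(2) = -2.0862*p^4 + 0.3742*p^3 + 0.2903*p^2 - 5.427*p - 0.9889
(3) = -6.09*u^2 - 3.26*u + 5.24
(4) = -4.84*d^2 + 2.92*d + 10.03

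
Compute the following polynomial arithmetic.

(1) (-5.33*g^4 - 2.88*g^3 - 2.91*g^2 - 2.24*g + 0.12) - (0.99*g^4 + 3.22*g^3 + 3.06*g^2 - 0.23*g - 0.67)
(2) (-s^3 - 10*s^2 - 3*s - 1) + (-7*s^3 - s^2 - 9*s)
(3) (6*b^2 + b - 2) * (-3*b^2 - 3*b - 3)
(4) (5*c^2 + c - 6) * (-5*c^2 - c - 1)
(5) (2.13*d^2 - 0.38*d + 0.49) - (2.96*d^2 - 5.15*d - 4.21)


(1) = -6.32*g^4 - 6.1*g^3 - 5.97*g^2 - 2.01*g + 0.79
(2) = -8*s^3 - 11*s^2 - 12*s - 1
(3) = -18*b^4 - 21*b^3 - 15*b^2 + 3*b + 6
(4) = -25*c^4 - 10*c^3 + 24*c^2 + 5*c + 6
(5) = -0.83*d^2 + 4.77*d + 4.7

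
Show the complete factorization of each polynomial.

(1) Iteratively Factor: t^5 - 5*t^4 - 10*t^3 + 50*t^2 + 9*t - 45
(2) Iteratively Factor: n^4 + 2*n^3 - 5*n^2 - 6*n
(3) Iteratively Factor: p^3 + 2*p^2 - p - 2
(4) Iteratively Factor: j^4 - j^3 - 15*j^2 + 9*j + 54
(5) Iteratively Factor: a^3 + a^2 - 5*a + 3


(1) = (t + 3)*(t^4 - 8*t^3 + 14*t^2 + 8*t - 15) = (t - 3)*(t + 3)*(t^3 - 5*t^2 - t + 5) = (t - 3)*(t + 1)*(t + 3)*(t^2 - 6*t + 5) = (t - 5)*(t - 3)*(t + 1)*(t + 3)*(t - 1)
(2) = (n + 3)*(n^3 - n^2 - 2*n) = (n - 2)*(n + 3)*(n^2 + n) = (n - 2)*(n + 1)*(n + 3)*(n)
(3) = (p + 1)*(p^2 + p - 2) = (p + 1)*(p + 2)*(p - 1)
(4) = (j + 2)*(j^3 - 3*j^2 - 9*j + 27) = (j - 3)*(j + 2)*(j^2 - 9) = (j - 3)*(j + 2)*(j + 3)*(j - 3)
(5) = (a - 1)*(a^2 + 2*a - 3) = (a - 1)^2*(a + 3)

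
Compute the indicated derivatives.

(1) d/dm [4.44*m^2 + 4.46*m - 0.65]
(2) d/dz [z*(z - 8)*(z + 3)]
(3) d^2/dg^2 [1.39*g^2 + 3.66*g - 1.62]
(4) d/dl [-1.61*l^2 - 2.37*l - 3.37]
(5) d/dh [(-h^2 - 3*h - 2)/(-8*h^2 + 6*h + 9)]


(1) = 8.88*m + 4.46
(2) = 3*z^2 - 10*z - 24
(3) = 2.78000000000000
(4) = -3.22*l - 2.37
(5) = 5*(-6*h^2 - 10*h - 3)/(64*h^4 - 96*h^3 - 108*h^2 + 108*h + 81)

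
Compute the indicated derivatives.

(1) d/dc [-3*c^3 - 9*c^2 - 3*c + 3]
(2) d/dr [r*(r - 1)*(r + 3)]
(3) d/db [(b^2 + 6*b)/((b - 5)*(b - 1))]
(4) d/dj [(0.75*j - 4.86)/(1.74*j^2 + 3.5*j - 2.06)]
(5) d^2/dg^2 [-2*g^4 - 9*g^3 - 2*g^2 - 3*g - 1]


(1) = -9*c^2 - 18*c - 3
(2) = 3*r^2 + 4*r - 3
(3) = 2*(-6*b^2 + 5*b + 15)/(b^4 - 12*b^3 + 46*b^2 - 60*b + 25)
(4) = (-1.305*j^2 + 16.9128*j + 15.465)/(3.0276*j^4 + 12.18*j^3 + 5.0812*j^2 - 14.42*j + 4.2436)
(5) = -24*g^2 - 54*g - 4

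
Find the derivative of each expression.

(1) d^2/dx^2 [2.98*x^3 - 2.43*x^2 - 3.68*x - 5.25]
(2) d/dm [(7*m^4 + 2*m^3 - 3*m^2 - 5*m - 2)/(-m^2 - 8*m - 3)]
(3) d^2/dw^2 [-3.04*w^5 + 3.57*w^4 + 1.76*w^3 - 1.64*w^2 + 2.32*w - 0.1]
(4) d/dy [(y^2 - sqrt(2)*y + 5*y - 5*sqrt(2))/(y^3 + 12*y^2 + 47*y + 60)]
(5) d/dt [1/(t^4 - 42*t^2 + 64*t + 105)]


(1) = 17.88*x - 4.86
(2) = (-14*m^5 - 170*m^4 - 116*m^3 + m^2 + 14*m - 1)/(m^4 + 16*m^3 + 70*m^2 + 48*m + 9)
(3) = -60.8*w^3 + 42.84*w^2 + 10.56*w - 3.28
(4) = (-y^2 + 2*sqrt(2)*y + 7*sqrt(2) + 12)/(y^4 + 14*y^3 + 73*y^2 + 168*y + 144)
(5) = 4*(-t^3 + 21*t - 16)/(t^4 - 42*t^2 + 64*t + 105)^2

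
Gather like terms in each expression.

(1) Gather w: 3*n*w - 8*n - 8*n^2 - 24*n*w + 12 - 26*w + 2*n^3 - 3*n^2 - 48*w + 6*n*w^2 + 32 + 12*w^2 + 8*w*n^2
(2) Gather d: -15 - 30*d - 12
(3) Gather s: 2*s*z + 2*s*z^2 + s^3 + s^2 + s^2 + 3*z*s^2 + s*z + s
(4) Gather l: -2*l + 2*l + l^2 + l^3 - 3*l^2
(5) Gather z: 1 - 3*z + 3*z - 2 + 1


(1) = 2*n^3 - 11*n^2 - 8*n + w^2*(6*n + 12) + w*(8*n^2 - 21*n - 74) + 44
(2) = -30*d - 27
(3) = s^3 + s^2*(3*z + 2) + s*(2*z^2 + 3*z + 1)
(4) = l^3 - 2*l^2
(5) = 0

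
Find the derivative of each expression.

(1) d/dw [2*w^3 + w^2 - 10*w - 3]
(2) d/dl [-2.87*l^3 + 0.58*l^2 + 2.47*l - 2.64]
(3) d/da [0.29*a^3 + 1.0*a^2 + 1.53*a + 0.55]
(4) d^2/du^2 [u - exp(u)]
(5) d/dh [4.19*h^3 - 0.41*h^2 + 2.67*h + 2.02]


(1) = 6*w^2 + 2*w - 10
(2) = -8.61*l^2 + 1.16*l + 2.47
(3) = 0.87*a^2 + 2.0*a + 1.53
(4) = -exp(u)
(5) = 12.57*h^2 - 0.82*h + 2.67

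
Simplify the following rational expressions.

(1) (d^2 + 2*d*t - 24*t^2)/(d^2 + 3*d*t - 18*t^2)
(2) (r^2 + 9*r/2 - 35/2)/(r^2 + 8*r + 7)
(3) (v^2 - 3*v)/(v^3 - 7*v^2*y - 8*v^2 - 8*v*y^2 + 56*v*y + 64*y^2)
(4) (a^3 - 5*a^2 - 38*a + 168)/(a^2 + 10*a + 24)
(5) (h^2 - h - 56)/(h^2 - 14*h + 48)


(1) = (-d + 4*t)/(-d + 3*t)
(2) = (2*r - 5)/(2*r + 2)
(3) = (-v^2 + 3*v)/(-v^3 + 7*v^2*y + 8*v^2 + 8*v*y^2 - 56*v*y - 64*y^2)
(4) = (a^2 - 11*a + 28)/(a + 4)
(5) = (h + 7)/(h - 6)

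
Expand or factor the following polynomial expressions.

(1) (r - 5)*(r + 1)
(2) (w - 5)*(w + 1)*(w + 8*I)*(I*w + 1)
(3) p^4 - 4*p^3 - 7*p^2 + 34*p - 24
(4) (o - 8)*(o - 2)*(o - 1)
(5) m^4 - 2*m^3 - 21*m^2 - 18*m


(1) = r^2 - 4*r - 5
(2) = I*w^4 - 7*w^3 - 4*I*w^3 + 28*w^2 + 3*I*w^2 + 35*w - 32*I*w - 40*I
(3) = (p - 4)*(p - 2)*(p - 1)*(p + 3)
(4) = o^3 - 11*o^2 + 26*o - 16
(5) = m*(m - 6)*(m + 1)*(m + 3)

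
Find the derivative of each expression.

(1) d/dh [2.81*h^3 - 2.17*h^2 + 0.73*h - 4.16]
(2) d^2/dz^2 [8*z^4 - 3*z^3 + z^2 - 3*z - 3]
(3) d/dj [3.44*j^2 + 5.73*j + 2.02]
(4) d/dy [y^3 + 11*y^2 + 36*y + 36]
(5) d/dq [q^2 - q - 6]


(1) = 8.43*h^2 - 4.34*h + 0.73
(2) = 96*z^2 - 18*z + 2
(3) = 6.88*j + 5.73
(4) = 3*y^2 + 22*y + 36
(5) = 2*q - 1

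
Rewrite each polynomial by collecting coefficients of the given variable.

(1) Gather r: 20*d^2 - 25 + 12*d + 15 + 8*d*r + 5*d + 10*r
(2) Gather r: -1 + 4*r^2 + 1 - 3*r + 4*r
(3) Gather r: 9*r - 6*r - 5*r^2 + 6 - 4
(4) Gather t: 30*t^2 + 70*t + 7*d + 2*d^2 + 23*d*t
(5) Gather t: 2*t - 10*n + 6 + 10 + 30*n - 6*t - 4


(1) = 20*d^2 + 17*d + r*(8*d + 10) - 10
(2) = 4*r^2 + r
(3) = -5*r^2 + 3*r + 2
(4) = 2*d^2 + 7*d + 30*t^2 + t*(23*d + 70)
(5) = 20*n - 4*t + 12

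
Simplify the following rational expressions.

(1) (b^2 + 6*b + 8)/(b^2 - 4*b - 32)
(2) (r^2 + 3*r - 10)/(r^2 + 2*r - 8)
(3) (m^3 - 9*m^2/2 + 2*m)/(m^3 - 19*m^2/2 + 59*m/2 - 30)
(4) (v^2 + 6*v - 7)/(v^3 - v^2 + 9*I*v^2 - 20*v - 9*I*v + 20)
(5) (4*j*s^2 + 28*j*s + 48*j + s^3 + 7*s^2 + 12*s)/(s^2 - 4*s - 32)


(1) = (b + 2)/(b - 8)
(2) = (r + 5)/(r + 4)
(3) = (2*m^2 - m)/(2*m^2 - 11*m + 15)
(4) = (v + 7)/(v^2 + 9*I*v - 20)
(5) = (4*j*s + 12*j + s^2 + 3*s)/(s - 8)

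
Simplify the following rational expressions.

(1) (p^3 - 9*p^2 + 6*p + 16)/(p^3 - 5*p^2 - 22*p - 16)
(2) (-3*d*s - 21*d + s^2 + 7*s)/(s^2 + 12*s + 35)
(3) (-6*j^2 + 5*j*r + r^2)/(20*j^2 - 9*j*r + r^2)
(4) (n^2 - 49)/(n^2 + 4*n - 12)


(1) = (p - 2)/(p + 2)
(2) = (-3*d + s)/(s + 5)
(3) = (-6*j^2 + 5*j*r + r^2)/(20*j^2 - 9*j*r + r^2)
(4) = (n^2 - 49)/(n^2 + 4*n - 12)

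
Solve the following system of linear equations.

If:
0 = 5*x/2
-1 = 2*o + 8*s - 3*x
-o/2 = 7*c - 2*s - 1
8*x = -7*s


Then:
c = 5/28
o = -1/2
s = 0
x = 0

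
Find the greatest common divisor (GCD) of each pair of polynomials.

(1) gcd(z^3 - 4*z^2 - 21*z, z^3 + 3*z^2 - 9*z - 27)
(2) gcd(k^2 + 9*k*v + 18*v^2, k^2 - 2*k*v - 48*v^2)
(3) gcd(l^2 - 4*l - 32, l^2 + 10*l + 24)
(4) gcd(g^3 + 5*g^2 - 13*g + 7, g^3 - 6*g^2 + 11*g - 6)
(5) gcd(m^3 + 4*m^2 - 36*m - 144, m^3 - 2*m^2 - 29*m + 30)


(1) = z + 3
(2) = gcd((k + 3*v)*(k + 6*v), (k - 8*v)*(k + 6*v)) = k + 6*v
(3) = gcd((l - 8)*(l + 4), (l + 4)*(l + 6)) = l + 4
(4) = gcd((g - 1)^2*(g + 7), (g - 3)*(g - 2)*(g - 1)) = g - 1
(5) = gcd((m - 6)*(m + 4)*(m + 6), (m - 6)*(m - 1)*(m + 5)) = m - 6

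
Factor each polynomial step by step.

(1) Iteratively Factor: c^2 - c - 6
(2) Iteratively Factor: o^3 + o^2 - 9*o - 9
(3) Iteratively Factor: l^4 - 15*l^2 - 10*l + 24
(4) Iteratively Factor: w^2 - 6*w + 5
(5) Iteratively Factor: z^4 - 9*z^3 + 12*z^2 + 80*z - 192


(1) = (c + 2)*(c - 3)
(2) = (o - 3)*(o^2 + 4*o + 3) = (o - 3)*(o + 1)*(o + 3)
(3) = (l - 4)*(l^3 + 4*l^2 + l - 6) = (l - 4)*(l + 2)*(l^2 + 2*l - 3) = (l - 4)*(l - 1)*(l + 2)*(l + 3)
(4) = (w - 5)*(w - 1)
(5) = (z - 4)*(z^3 - 5*z^2 - 8*z + 48) = (z - 4)^2*(z^2 - z - 12) = (z - 4)^3*(z + 3)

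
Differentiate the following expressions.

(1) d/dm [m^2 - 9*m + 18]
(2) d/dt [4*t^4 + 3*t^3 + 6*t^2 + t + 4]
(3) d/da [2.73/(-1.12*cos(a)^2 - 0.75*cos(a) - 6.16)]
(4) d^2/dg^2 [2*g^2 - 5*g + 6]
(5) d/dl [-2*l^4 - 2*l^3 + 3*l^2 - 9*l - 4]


(1) = 2*m - 9
(2) = 16*t^3 + 9*t^2 + 12*t + 1
(3) = -(6.1152*cos(a) + 2.0475)*sin(a)/(1.12*cos(a)^2 + 0.75*cos(a) + 6.16)^2
(4) = 4
(5) = -8*l^3 - 6*l^2 + 6*l - 9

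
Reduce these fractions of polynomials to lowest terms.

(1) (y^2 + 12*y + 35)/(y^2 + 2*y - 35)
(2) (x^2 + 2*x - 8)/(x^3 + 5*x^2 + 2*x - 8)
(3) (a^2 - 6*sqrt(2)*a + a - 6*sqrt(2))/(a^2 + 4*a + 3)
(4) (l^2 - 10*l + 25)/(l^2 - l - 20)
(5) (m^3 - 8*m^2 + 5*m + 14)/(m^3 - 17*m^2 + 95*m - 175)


(1) = (y + 5)/(y - 5)
(2) = (x - 2)/(x^2 + x - 2)
(3) = (a - 6*sqrt(2))/(a + 3)
(4) = (l - 5)/(l + 4)
(5) = (m^2 - m - 2)/(m^2 - 10*m + 25)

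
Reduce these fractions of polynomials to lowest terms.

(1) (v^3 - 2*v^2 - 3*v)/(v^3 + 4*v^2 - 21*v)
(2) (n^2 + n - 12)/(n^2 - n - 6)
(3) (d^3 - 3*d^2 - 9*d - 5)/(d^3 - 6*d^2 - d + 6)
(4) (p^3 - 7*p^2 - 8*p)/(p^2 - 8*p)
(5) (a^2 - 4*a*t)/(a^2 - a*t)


(1) = (v + 1)/(v + 7)
(2) = (n + 4)/(n + 2)
(3) = (d^2 - 4*d - 5)/(d^2 - 7*d + 6)
(4) = p + 1
(5) = (-a + 4*t)/(-a + t)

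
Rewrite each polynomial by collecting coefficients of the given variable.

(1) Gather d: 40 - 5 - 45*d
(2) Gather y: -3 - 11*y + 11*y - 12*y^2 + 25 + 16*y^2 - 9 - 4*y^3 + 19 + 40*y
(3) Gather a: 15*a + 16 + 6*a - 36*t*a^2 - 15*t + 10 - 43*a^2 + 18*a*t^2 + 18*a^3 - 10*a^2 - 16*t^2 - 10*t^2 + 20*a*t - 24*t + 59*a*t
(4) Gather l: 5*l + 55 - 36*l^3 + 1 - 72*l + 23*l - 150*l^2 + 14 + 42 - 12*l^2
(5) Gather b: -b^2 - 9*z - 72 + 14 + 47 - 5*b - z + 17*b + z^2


(1) = 35 - 45*d
(2) = -4*y^3 + 4*y^2 + 40*y + 32
(3) = 18*a^3 + a^2*(-36*t - 53) + a*(18*t^2 + 79*t + 21) - 26*t^2 - 39*t + 26
(4) = -36*l^3 - 162*l^2 - 44*l + 112
(5) = -b^2 + 12*b + z^2 - 10*z - 11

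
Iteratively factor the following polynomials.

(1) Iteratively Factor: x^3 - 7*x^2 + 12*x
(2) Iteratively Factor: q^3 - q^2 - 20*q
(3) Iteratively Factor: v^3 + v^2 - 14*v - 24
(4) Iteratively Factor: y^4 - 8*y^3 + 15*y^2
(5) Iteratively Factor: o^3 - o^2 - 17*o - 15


(1) = (x - 4)*(x^2 - 3*x) = (x - 4)*(x - 3)*(x)
(2) = (q + 4)*(q^2 - 5*q) = q*(q + 4)*(q - 5)
(3) = (v - 4)*(v^2 + 5*v + 6) = (v - 4)*(v + 2)*(v + 3)
(4) = (y - 5)*(y^3 - 3*y^2) = (y - 5)*(y - 3)*(y^2) = y*(y - 5)*(y - 3)*(y)
(5) = (o + 3)*(o^2 - 4*o - 5) = (o - 5)*(o + 3)*(o + 1)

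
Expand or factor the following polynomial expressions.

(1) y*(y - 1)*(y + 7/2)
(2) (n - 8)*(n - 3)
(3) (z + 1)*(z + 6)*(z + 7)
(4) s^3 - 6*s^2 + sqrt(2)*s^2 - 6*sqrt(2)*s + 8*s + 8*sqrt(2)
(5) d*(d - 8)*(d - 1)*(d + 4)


(1) = y^3 + 5*y^2/2 - 7*y/2
(2) = n^2 - 11*n + 24
(3) = z^3 + 14*z^2 + 55*z + 42
(4) = (s - 4)*(s - 2)*(s + sqrt(2))
(5) = d^4 - 5*d^3 - 28*d^2 + 32*d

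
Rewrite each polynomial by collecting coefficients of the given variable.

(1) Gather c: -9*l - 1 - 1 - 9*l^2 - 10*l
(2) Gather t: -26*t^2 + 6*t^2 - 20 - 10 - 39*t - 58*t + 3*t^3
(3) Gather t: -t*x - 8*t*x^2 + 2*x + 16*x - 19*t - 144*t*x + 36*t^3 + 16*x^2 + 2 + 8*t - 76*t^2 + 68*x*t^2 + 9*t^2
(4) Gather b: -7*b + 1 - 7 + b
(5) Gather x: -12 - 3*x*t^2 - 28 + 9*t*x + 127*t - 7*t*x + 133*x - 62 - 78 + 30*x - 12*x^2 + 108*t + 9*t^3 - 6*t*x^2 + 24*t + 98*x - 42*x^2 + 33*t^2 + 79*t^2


(1) = -9*l^2 - 19*l - 2
(2) = 3*t^3 - 20*t^2 - 97*t - 30
(3) = 36*t^3 + t^2*(68*x - 67) + t*(-8*x^2 - 145*x - 11) + 16*x^2 + 18*x + 2
(4) = -6*b - 6
(5) = 9*t^3 + 112*t^2 + 259*t + x^2*(-6*t - 54) + x*(-3*t^2 + 2*t + 261) - 180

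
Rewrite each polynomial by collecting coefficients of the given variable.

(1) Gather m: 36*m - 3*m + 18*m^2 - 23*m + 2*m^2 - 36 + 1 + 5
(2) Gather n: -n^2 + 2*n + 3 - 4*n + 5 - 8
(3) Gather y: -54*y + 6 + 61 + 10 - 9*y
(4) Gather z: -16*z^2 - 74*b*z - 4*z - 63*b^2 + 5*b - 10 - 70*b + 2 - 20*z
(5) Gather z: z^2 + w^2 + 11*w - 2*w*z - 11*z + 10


(1) = 20*m^2 + 10*m - 30
(2) = -n^2 - 2*n
(3) = 77 - 63*y
(4) = -63*b^2 - 65*b - 16*z^2 + z*(-74*b - 24) - 8
(5) = w^2 + 11*w + z^2 + z*(-2*w - 11) + 10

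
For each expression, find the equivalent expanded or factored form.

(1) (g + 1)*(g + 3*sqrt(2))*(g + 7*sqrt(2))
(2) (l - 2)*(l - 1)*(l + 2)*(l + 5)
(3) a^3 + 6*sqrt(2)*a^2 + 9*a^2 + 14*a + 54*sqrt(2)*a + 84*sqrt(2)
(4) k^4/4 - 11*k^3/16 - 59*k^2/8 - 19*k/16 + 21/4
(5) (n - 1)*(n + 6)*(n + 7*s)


(1) = g^3 + g^2 + 10*sqrt(2)*g^2 + 10*sqrt(2)*g + 42*g + 42
(2) = l^4 + 4*l^3 - 9*l^2 - 16*l + 20
(3) = (a + 2)*(a + 7)*(a + 6*sqrt(2))
(4) = (k/4 + 1/4)*(k - 7)*(k - 3/4)*(k + 4)
(5) = n^3 + 7*n^2*s + 5*n^2 + 35*n*s - 6*n - 42*s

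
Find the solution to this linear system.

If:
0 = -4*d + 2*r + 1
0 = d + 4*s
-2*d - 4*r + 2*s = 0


Then:
d = 4/21
r = -5/42
s = -1/21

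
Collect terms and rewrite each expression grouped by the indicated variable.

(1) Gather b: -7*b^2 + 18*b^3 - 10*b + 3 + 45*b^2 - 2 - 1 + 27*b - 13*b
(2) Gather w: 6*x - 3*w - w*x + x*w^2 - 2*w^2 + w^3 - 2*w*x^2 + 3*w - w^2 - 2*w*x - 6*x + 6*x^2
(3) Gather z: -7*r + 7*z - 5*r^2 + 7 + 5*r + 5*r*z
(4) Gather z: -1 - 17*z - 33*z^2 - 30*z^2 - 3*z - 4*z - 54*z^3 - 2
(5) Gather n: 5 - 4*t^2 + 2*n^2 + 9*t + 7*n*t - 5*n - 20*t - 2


(1) = 18*b^3 + 38*b^2 + 4*b
(2) = w^3 + w^2*(x - 3) + w*(-2*x^2 - 3*x) + 6*x^2
(3) = -5*r^2 - 2*r + z*(5*r + 7) + 7
(4) = -54*z^3 - 63*z^2 - 24*z - 3
(5) = 2*n^2 + n*(7*t - 5) - 4*t^2 - 11*t + 3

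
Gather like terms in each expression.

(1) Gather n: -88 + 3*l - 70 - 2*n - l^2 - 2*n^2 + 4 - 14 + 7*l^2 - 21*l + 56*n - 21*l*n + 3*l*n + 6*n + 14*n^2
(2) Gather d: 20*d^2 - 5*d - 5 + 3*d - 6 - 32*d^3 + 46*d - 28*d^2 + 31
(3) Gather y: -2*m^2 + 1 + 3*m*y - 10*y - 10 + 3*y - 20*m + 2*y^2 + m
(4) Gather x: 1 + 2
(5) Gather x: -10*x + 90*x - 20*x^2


(1) = 6*l^2 - 18*l + 12*n^2 + n*(60 - 18*l) - 168
(2) = -32*d^3 - 8*d^2 + 44*d + 20
(3) = -2*m^2 - 19*m + 2*y^2 + y*(3*m - 7) - 9
(4) = 3
(5) = -20*x^2 + 80*x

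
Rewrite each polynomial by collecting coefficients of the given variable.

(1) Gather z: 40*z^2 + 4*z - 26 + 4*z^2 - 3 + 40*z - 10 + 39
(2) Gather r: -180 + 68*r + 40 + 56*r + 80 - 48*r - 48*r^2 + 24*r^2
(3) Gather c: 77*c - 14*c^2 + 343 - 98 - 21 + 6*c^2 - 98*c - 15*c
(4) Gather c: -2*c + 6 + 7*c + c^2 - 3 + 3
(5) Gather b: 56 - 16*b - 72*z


(1) = 44*z^2 + 44*z
(2) = -24*r^2 + 76*r - 60
(3) = -8*c^2 - 36*c + 224
(4) = c^2 + 5*c + 6
(5) = -16*b - 72*z + 56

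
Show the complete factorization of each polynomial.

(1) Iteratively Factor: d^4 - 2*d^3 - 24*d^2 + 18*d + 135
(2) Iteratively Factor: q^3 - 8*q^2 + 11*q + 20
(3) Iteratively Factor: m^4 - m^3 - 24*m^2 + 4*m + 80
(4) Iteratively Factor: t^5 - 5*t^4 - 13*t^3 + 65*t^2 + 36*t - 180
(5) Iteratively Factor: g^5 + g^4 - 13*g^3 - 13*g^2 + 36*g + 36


(1) = (d + 3)*(d^3 - 5*d^2 - 9*d + 45) = (d - 5)*(d + 3)*(d^2 - 9) = (d - 5)*(d + 3)^2*(d - 3)
(2) = (q + 1)*(q^2 - 9*q + 20) = (q - 4)*(q + 1)*(q - 5)
(3) = (m + 4)*(m^3 - 5*m^2 - 4*m + 20) = (m - 2)*(m + 4)*(m^2 - 3*m - 10) = (m - 2)*(m + 2)*(m + 4)*(m - 5)
(4) = (t + 2)*(t^4 - 7*t^3 + t^2 + 63*t - 90) = (t - 5)*(t + 2)*(t^3 - 2*t^2 - 9*t + 18) = (t - 5)*(t - 2)*(t + 2)*(t^2 - 9) = (t - 5)*(t - 2)*(t + 2)*(t + 3)*(t - 3)
(5) = (g + 3)*(g^4 - 2*g^3 - 7*g^2 + 8*g + 12) = (g - 2)*(g + 3)*(g^3 - 7*g - 6) = (g - 2)*(g + 2)*(g + 3)*(g^2 - 2*g - 3) = (g - 3)*(g - 2)*(g + 2)*(g + 3)*(g + 1)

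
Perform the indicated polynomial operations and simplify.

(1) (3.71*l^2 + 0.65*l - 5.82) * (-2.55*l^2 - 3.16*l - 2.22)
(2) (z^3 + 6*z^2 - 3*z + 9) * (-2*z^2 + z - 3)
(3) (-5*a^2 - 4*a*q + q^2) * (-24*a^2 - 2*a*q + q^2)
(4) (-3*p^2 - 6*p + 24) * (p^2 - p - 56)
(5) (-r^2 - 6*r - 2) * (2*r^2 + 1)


(1) = -9.4605*l^4 - 13.3811*l^3 + 4.5508*l^2 + 16.9482*l + 12.9204
(2) = -2*z^5 - 11*z^4 + 9*z^3 - 39*z^2 + 18*z - 27
(3) = 120*a^4 + 106*a^3*q - 21*a^2*q^2 - 6*a*q^3 + q^4
(4) = -3*p^4 - 3*p^3 + 198*p^2 + 312*p - 1344
(5) = -2*r^4 - 12*r^3 - 5*r^2 - 6*r - 2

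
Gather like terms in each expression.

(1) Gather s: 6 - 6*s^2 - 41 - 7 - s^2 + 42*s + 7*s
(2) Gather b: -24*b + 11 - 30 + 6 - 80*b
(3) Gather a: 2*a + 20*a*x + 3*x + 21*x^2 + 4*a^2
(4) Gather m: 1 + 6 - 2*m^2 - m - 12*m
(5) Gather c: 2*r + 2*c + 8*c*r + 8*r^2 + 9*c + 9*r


(1) = -7*s^2 + 49*s - 42
(2) = -104*b - 13
(3) = 4*a^2 + a*(20*x + 2) + 21*x^2 + 3*x
(4) = -2*m^2 - 13*m + 7
(5) = c*(8*r + 11) + 8*r^2 + 11*r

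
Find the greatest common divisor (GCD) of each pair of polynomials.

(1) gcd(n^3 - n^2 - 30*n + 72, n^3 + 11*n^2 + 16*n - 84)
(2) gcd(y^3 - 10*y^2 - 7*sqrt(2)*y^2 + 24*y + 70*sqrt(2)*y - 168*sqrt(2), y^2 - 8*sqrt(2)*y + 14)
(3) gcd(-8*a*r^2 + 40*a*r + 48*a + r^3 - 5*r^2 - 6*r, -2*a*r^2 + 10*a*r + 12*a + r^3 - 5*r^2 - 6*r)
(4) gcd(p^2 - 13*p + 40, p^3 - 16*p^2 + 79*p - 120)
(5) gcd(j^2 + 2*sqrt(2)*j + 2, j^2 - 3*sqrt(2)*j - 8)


(1) = n + 6
(2) = gcd((y - 6)*(y - 4)*(y - 7*sqrt(2)), (y - 7*sqrt(2))*(y - sqrt(2))) = y - 7*sqrt(2)
(3) = r^2 - 5*r - 6
(4) = p^2 - 13*p + 40
(5) = j + sqrt(2)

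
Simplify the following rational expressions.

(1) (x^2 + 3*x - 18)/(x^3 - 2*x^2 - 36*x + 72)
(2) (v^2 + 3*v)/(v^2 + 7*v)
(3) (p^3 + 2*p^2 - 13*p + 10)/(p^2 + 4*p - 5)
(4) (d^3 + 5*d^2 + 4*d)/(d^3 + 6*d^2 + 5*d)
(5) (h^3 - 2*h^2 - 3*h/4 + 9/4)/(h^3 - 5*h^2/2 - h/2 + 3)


(1) = (x - 3)/(x^2 - 8*x + 12)
(2) = (v + 3)/(v + 7)
(3) = p - 2
(4) = (d + 4)/(d + 5)
(5) = (2*h - 3)/(2*h - 4)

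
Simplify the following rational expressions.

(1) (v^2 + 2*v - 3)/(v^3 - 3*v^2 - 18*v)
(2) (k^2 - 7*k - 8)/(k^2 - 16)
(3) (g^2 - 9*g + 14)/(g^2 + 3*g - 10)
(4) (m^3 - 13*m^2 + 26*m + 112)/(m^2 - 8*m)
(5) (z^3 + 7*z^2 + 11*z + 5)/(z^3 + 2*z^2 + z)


(1) = (v - 1)/(v^2 - 6*v)
(2) = (k^2 - 7*k - 8)/(k^2 - 16)
(3) = (g - 7)/(g + 5)
(4) = (m^2 - 5*m - 14)/m
(5) = (z + 5)/z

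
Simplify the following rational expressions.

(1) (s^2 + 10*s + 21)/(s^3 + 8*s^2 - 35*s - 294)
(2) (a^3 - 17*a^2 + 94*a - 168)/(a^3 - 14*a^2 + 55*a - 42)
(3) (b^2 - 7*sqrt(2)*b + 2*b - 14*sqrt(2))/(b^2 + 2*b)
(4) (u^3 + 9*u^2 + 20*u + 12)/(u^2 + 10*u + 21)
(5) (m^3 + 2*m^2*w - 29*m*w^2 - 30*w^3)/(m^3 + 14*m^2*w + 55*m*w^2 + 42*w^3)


(1) = (s + 3)/(s^2 + s - 42)
(2) = (a - 4)/(a - 1)
(3) = (b - 7*sqrt(2))/b
(4) = (u^3 + 9*u^2 + 20*u + 12)/(u^2 + 10*u + 21)
(5) = (m - 5*w)/(m + 7*w)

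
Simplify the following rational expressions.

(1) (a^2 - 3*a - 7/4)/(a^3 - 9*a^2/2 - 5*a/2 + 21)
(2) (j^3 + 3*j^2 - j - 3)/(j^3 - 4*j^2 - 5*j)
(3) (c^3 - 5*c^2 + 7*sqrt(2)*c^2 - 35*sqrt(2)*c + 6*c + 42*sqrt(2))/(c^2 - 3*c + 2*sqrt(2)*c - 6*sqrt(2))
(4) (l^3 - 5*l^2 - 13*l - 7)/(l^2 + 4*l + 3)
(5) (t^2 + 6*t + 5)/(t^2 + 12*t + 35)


(1) = (2*a + 1)/(2*a^2 - 2*a - 12)
(2) = (j^2 + 2*j - 3)/(j^2 - 5*j)
(3) = (c^2 + c*(-2 + 7*sqrt(2)) - 14*sqrt(2))/(c + 2*sqrt(2))
(4) = (l^2 - 6*l - 7)/(l + 3)
(5) = (t + 1)/(t + 7)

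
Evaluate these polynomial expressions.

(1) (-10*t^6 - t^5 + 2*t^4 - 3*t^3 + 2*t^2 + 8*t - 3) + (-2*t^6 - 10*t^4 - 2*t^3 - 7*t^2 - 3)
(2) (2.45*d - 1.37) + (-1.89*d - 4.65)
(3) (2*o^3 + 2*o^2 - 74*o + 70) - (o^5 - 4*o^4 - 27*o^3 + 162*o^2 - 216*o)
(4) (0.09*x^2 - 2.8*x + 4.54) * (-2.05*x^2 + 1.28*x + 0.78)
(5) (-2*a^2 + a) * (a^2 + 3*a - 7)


(1) = -12*t^6 - t^5 - 8*t^4 - 5*t^3 - 5*t^2 + 8*t - 6
(2) = 0.56*d - 6.02
(3) = -o^5 + 4*o^4 + 29*o^3 - 160*o^2 + 142*o + 70
(4) = -0.1845*x^4 + 5.8552*x^3 - 12.8208*x^2 + 3.6272*x + 3.5412
(5) = -2*a^4 - 5*a^3 + 17*a^2 - 7*a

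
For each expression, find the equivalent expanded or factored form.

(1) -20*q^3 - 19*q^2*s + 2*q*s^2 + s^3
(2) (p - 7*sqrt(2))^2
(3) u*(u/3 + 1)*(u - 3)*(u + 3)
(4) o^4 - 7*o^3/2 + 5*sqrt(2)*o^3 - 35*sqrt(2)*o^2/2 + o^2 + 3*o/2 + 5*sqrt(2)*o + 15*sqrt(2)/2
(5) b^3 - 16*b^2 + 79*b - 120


(1) = (-4*q + s)*(q + s)*(5*q + s)
(2) = p^2 - 14*sqrt(2)*p + 98
(3) = u^4/3 + u^3 - 3*u^2 - 9*u
(4) = (o - 3)*(o - 1)*(o + 1/2)*(o + 5*sqrt(2))
(5) = (b - 8)*(b - 5)*(b - 3)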